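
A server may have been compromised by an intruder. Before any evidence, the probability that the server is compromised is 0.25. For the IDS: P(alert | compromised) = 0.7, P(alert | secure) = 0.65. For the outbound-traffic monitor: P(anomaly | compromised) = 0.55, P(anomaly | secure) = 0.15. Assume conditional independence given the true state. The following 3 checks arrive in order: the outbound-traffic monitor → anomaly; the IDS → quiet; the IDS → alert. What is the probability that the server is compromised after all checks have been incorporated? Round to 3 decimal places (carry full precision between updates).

After the outbound-traffic monitor='anomaly': P(compromised) = 0.55·0.2500 / (0.55·0.2500 + 0.15·0.7500) ≈ 0.5500
After the IDS='quiet': P(compromised) = 0.3·0.5500 / (0.3·0.5500 + 0.35·0.4500) ≈ 0.5116
After the IDS='alert': P(compromised) = 0.7·0.5116 / (0.7·0.5116 + 0.65·0.4884) ≈ 0.5301

0.530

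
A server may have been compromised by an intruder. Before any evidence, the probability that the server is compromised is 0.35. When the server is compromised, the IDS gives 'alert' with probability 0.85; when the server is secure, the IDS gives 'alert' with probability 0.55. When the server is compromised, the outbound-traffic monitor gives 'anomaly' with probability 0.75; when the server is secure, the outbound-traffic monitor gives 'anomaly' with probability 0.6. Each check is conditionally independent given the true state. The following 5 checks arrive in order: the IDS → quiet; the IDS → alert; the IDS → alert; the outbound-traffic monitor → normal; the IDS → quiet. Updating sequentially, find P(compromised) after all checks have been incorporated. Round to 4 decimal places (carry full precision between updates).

0.0820

Apply Bayes' rule sequentially, carrying P(compromised) forward.
After the IDS='quiet': P(compromised) = 0.15·0.3500 / (0.15·0.3500 + 0.45·0.6500) ≈ 0.1522
After the IDS='alert': P(compromised) = 0.85·0.1522 / (0.85·0.1522 + 0.55·0.8478) ≈ 0.2172
After the IDS='alert': P(compromised) = 0.85·0.2172 / (0.85·0.2172 + 0.55·0.7828) ≈ 0.3001
After the outbound-traffic monitor='normal': P(compromised) = 0.25·0.3001 / (0.25·0.3001 + 0.4·0.6999) ≈ 0.2113
After the IDS='quiet': P(compromised) = 0.15·0.2113 / (0.15·0.2113 + 0.45·0.7887) ≈ 0.0820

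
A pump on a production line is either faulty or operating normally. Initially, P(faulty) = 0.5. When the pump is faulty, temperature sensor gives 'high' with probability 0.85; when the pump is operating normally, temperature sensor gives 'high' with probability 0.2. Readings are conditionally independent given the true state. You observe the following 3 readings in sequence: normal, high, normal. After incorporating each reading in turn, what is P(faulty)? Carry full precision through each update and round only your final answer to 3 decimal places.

Apply Bayes' rule sequentially, carrying P(faulty) forward.
After 'normal': P(faulty) = 0.15·0.5000 / (0.15·0.5000 + 0.8·0.5000) ≈ 0.1579
After 'high': P(faulty) = 0.85·0.1579 / (0.85·0.1579 + 0.2·0.8421) ≈ 0.4435
After 'normal': P(faulty) = 0.15·0.4435 / (0.15·0.4435 + 0.8·0.5565) ≈ 0.1300

0.130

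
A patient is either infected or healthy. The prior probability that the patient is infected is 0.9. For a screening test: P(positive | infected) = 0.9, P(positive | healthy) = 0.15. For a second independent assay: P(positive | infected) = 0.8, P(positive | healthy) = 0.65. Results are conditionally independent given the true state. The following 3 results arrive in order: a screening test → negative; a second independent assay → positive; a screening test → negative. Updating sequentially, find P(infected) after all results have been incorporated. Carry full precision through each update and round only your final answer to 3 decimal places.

After a screening test='negative': P(infected) = 0.1·0.9000 / (0.1·0.9000 + 0.85·0.1000) ≈ 0.5143
After a second independent assay='positive': P(infected) = 0.8·0.5143 / (0.8·0.5143 + 0.65·0.4857) ≈ 0.5658
After a screening test='negative': P(infected) = 0.1·0.5658 / (0.1·0.5658 + 0.85·0.4342) ≈ 0.1329

0.133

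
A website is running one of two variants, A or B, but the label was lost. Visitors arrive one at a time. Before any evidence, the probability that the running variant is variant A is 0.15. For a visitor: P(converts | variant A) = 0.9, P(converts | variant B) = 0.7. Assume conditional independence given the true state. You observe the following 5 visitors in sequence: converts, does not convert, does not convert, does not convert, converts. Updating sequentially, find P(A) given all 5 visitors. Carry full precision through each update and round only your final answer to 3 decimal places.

After 'converts': P(A) = 0.9·0.1500 / (0.9·0.1500 + 0.7·0.8500) ≈ 0.1849
After 'does not convert': P(A) = 0.1·0.1849 / (0.1·0.1849 + 0.3·0.8151) ≈ 0.0703
After 'does not convert': P(A) = 0.1·0.0703 / (0.1·0.0703 + 0.3·0.9297) ≈ 0.0246
After 'does not convert': P(A) = 0.1·0.0246 / (0.1·0.0246 + 0.3·0.9754) ≈ 0.0083
After 'converts': P(A) = 0.9·0.0083 / (0.9·0.0083 + 0.7·0.9917) ≈ 0.0107

0.011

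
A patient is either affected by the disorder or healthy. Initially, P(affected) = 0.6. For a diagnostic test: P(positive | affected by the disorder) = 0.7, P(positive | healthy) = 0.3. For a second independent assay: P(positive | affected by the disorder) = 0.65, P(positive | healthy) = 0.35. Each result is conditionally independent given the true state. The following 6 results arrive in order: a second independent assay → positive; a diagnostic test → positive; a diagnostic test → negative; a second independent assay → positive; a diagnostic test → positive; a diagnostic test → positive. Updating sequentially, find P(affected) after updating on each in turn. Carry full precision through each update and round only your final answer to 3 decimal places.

0.966

After a second independent assay='positive': P(affected) = 0.65·0.6000 / (0.65·0.6000 + 0.35·0.4000) ≈ 0.7358
After a diagnostic test='positive': P(affected) = 0.7·0.7358 / (0.7·0.7358 + 0.3·0.2642) ≈ 0.8667
After a diagnostic test='negative': P(affected) = 0.3·0.8667 / (0.3·0.8667 + 0.7·0.1333) ≈ 0.7358
After a second independent assay='positive': P(affected) = 0.65·0.7358 / (0.65·0.7358 + 0.35·0.2642) ≈ 0.8380
After a diagnostic test='positive': P(affected) = 0.7·0.8380 / (0.7·0.8380 + 0.3·0.1620) ≈ 0.9235
After a diagnostic test='positive': P(affected) = 0.7·0.9235 / (0.7·0.9235 + 0.3·0.0765) ≈ 0.9657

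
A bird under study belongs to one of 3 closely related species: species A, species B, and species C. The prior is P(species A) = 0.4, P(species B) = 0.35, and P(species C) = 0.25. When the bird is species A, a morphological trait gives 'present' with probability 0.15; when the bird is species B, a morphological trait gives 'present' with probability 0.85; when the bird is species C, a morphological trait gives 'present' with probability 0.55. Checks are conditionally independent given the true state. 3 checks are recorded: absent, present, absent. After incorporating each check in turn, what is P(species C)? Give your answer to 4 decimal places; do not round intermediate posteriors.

0.3575

Apply Bayes' rule sequentially, carrying P(species C) forward.
After 'absent': normaliser = 0.85·0.4000 + 0.15·0.3500 + 0.45·0.2500; P(species A) ≈ 0.6733, P(species B) ≈ 0.1040, P(species C) ≈ 0.2228
After 'present': normaliser = 0.15·0.6733 + 0.85·0.1040 + 0.55·0.2228; P(species A) ≈ 0.3238, P(species B) ≈ 0.2833, P(species C) ≈ 0.3929
After 'absent': normaliser = 0.85·0.3238 + 0.15·0.2833 + 0.45·0.3929; P(species A) ≈ 0.5566, P(species B) ≈ 0.0859, P(species C) ≈ 0.3575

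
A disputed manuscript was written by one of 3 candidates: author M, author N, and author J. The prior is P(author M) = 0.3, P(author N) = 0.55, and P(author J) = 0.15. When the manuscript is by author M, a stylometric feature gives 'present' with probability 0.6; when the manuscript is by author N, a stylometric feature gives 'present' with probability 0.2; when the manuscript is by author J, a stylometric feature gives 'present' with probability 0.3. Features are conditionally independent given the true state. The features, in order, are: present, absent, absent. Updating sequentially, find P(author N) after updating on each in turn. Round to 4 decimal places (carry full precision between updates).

0.5806

After 'present': normaliser = 0.6·0.3000 + 0.2·0.5500 + 0.3·0.1500; P(author M) ≈ 0.5373, P(author N) ≈ 0.3284, P(author J) ≈ 0.1343
After 'absent': normaliser = 0.4·0.5373 + 0.8·0.3284 + 0.7·0.1343; P(author M) ≈ 0.3760, P(author N) ≈ 0.4595, P(author J) ≈ 0.1645
After 'absent': normaliser = 0.4·0.3760 + 0.8·0.4595 + 0.7·0.1645; P(author M) ≈ 0.2375, P(author N) ≈ 0.5806, P(author J) ≈ 0.1819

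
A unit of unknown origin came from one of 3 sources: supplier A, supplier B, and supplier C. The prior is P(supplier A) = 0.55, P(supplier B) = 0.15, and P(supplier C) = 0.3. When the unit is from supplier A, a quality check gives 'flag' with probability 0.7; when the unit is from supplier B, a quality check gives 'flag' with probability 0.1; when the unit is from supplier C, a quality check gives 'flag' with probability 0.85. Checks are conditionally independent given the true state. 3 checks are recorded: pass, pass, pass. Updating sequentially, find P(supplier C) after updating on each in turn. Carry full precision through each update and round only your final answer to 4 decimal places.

After 'pass': normaliser = 0.3·0.5500 + 0.9·0.1500 + 0.15·0.3000; P(supplier A) ≈ 0.4783, P(supplier B) ≈ 0.3913, P(supplier C) ≈ 0.1304
After 'pass': normaliser = 0.3·0.4783 + 0.9·0.3913 + 0.15·0.1304; P(supplier A) ≈ 0.2785, P(supplier B) ≈ 0.6835, P(supplier C) ≈ 0.0380
After 'pass': normaliser = 0.3·0.2785 + 0.9·0.6835 + 0.15·0.0380; P(supplier A) ≈ 0.1186, P(supplier B) ≈ 0.8733, P(supplier C) ≈ 0.0081

0.0081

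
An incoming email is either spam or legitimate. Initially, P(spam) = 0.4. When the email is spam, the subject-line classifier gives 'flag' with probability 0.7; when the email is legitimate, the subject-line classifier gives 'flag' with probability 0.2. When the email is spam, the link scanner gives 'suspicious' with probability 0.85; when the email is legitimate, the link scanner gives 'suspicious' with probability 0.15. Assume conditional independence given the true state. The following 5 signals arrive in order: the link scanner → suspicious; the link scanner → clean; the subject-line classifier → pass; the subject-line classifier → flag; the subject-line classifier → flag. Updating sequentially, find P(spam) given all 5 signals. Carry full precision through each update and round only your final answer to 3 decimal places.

0.754

After the link scanner='suspicious': P(spam) = 0.85·0.4000 / (0.85·0.4000 + 0.15·0.6000) ≈ 0.7907
After the link scanner='clean': P(spam) = 0.15·0.7907 / (0.15·0.7907 + 0.85·0.2093) ≈ 0.4000
After the subject-line classifier='pass': P(spam) = 0.3·0.4000 / (0.3·0.4000 + 0.8·0.6000) ≈ 0.2000
After the subject-line classifier='flag': P(spam) = 0.7·0.2000 / (0.7·0.2000 + 0.2·0.8000) ≈ 0.4667
After the subject-line classifier='flag': P(spam) = 0.7·0.4667 / (0.7·0.4667 + 0.2·0.5333) ≈ 0.7538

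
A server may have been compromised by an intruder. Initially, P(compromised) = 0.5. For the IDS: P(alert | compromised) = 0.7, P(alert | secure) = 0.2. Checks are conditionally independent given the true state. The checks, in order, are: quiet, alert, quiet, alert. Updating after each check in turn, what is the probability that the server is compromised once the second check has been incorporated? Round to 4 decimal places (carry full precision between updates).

0.5676

Each posterior becomes the prior for the next update.
After 'quiet': P(compromised) = 0.3·0.5000 / (0.3·0.5000 + 0.8·0.5000) ≈ 0.2727
After 'alert': P(compromised) = 0.7·0.2727 / (0.7·0.2727 + 0.2·0.7273) ≈ 0.5676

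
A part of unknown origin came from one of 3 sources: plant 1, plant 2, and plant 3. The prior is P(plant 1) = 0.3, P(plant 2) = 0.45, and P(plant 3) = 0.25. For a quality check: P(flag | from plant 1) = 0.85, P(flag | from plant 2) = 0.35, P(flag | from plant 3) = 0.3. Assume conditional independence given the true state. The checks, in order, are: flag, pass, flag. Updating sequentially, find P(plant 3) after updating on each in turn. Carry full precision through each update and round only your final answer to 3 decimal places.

Apply Bayes' rule sequentially, carrying P(plant 3) forward.
After 'flag': normaliser = 0.85·0.3000 + 0.35·0.4500 + 0.3·0.2500; P(plant 1) ≈ 0.5231, P(plant 2) ≈ 0.3231, P(plant 3) ≈ 0.1538
After 'pass': normaliser = 0.15·0.5231 + 0.65·0.3231 + 0.7·0.1538; P(plant 1) ≈ 0.1981, P(plant 2) ≈ 0.5301, P(plant 3) ≈ 0.2718
After 'flag': normaliser = 0.85·0.1981 + 0.35·0.5301 + 0.3·0.2718; P(plant 1) ≈ 0.3866, P(plant 2) ≈ 0.4261, P(plant 3) ≈ 0.1873

0.187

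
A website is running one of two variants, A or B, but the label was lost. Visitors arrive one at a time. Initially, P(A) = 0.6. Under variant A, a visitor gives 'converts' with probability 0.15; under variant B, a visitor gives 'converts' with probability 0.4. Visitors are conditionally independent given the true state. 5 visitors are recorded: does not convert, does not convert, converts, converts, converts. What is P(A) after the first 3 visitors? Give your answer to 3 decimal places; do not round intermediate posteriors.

0.530

After 'does not convert': P(A) = 0.85·0.6000 / (0.85·0.6000 + 0.6·0.4000) ≈ 0.6800
After 'does not convert': P(A) = 0.85·0.6800 / (0.85·0.6800 + 0.6·0.3200) ≈ 0.7506
After 'converts': P(A) = 0.15·0.7506 / (0.15·0.7506 + 0.4·0.2494) ≈ 0.5303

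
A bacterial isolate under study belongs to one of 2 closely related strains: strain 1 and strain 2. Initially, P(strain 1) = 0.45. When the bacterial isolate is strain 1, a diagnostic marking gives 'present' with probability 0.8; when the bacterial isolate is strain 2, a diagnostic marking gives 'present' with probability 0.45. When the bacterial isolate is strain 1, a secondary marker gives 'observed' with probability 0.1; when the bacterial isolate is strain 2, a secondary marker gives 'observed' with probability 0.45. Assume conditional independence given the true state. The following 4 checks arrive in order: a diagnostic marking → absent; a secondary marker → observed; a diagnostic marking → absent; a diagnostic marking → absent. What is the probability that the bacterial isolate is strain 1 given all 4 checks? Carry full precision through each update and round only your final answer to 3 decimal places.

0.009

After a diagnostic marking='absent': P(strain 1) = 0.2·0.4500 / (0.2·0.4500 + 0.55·0.5500) ≈ 0.2293
After a secondary marker='observed': P(strain 1) = 0.1·0.2293 / (0.1·0.2293 + 0.45·0.7707) ≈ 0.0620
After a diagnostic marking='absent': P(strain 1) = 0.2·0.0620 / (0.2·0.0620 + 0.55·0.9380) ≈ 0.0235
After a diagnostic marking='absent': P(strain 1) = 0.2·0.0235 / (0.2·0.0235 + 0.55·0.9765) ≈ 0.0087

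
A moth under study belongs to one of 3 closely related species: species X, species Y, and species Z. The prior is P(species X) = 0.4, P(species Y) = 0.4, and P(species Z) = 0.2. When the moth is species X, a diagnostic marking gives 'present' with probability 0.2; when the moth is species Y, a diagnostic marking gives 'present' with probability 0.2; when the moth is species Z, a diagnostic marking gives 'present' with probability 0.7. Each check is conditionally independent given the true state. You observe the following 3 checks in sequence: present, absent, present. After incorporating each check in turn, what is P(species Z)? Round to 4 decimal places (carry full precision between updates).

After 'present': normaliser = 0.2·0.4000 + 0.2·0.4000 + 0.7·0.2000; P(species X) ≈ 0.2667, P(species Y) ≈ 0.2667, P(species Z) ≈ 0.4667
After 'absent': normaliser = 0.8·0.2667 + 0.8·0.2667 + 0.3·0.4667; P(species X) ≈ 0.3765, P(species Y) ≈ 0.3765, P(species Z) ≈ 0.2471
After 'present': normaliser = 0.2·0.3765 + 0.2·0.3765 + 0.7·0.2471; P(species X) ≈ 0.2327, P(species Y) ≈ 0.2327, P(species Z) ≈ 0.5345

0.5345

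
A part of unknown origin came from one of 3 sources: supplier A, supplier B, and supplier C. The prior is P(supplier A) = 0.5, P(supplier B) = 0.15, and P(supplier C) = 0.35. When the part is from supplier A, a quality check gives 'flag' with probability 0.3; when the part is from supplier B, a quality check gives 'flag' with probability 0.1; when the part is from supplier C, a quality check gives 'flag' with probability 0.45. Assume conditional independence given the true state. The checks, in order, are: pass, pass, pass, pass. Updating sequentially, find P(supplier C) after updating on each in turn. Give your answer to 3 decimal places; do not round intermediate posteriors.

0.128

Each posterior becomes the prior for the next update.
After 'pass': normaliser = 0.7·0.5000 + 0.9·0.1500 + 0.55·0.3500; P(supplier A) ≈ 0.5166, P(supplier B) ≈ 0.1993, P(supplier C) ≈ 0.2841
After 'pass': normaliser = 0.7·0.5166 + 0.9·0.1993 + 0.55·0.2841; P(supplier A) ≈ 0.5187, P(supplier B) ≈ 0.2572, P(supplier C) ≈ 0.2241
After 'pass': normaliser = 0.7·0.5187 + 0.9·0.2572 + 0.55·0.2241; P(supplier A) ≈ 0.5058, P(supplier B) ≈ 0.3225, P(supplier C) ≈ 0.1717
After 'pass': normaliser = 0.7·0.5058 + 0.9·0.3225 + 0.55·0.1717; P(supplier A) ≈ 0.4793, P(supplier B) ≈ 0.3929, P(supplier C) ≈ 0.1279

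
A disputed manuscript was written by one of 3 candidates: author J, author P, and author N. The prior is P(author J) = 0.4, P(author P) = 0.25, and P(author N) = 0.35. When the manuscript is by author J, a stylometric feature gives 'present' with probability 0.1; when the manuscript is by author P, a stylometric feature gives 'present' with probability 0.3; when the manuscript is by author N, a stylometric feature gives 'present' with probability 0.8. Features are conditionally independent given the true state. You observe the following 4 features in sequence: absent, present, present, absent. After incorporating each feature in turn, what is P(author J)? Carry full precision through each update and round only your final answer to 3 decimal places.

After 'absent': normaliser = 0.9·0.4000 + 0.7·0.2500 + 0.2·0.3500; P(author J) ≈ 0.5950, P(author P) ≈ 0.2893, P(author N) ≈ 0.1157
After 'present': normaliser = 0.1·0.5950 + 0.3·0.2893 + 0.8·0.1157; P(author J) ≈ 0.2491, P(author P) ≈ 0.3633, P(author N) ≈ 0.3875
After 'present': normaliser = 0.1·0.2491 + 0.3·0.3633 + 0.8·0.3875; P(author J) ≈ 0.0561, P(author P) ≈ 0.2455, P(author N) ≈ 0.6984
After 'absent': normaliser = 0.9·0.0561 + 0.7·0.2455 + 0.2·0.6984; P(author J) ≈ 0.1395, P(author P) ≈ 0.4747, P(author N) ≈ 0.3858

0.140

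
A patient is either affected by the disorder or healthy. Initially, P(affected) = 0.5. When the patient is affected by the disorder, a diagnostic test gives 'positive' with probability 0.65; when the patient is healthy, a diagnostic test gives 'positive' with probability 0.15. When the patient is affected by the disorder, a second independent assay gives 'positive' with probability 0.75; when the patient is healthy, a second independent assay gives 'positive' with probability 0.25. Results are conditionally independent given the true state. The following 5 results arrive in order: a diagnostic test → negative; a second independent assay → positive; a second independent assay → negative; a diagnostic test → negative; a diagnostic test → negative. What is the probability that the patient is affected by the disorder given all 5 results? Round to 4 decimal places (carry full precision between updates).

0.0653

After a diagnostic test='negative': P(affected) = 0.35·0.5000 / (0.35·0.5000 + 0.85·0.5000) ≈ 0.2917
After a second independent assay='positive': P(affected) = 0.75·0.2917 / (0.75·0.2917 + 0.25·0.7083) ≈ 0.5526
After a second independent assay='negative': P(affected) = 0.25·0.5526 / (0.25·0.5526 + 0.75·0.4474) ≈ 0.2917
After a diagnostic test='negative': P(affected) = 0.35·0.2917 / (0.35·0.2917 + 0.85·0.7083) ≈ 0.1450
After a diagnostic test='negative': P(affected) = 0.35·0.1450 / (0.35·0.1450 + 0.85·0.8550) ≈ 0.0653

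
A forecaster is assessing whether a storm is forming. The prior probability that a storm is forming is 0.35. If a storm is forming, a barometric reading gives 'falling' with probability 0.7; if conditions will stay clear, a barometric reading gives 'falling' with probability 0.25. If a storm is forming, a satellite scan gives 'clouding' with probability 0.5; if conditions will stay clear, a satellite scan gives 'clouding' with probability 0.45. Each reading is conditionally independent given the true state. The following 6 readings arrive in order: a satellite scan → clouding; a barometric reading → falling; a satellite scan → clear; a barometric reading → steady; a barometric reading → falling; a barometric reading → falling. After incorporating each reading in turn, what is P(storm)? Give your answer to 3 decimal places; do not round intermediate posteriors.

0.827

After a satellite scan='clouding': P(storm) = 0.5·0.3500 / (0.5·0.3500 + 0.45·0.6500) ≈ 0.3743
After a barometric reading='falling': P(storm) = 0.7·0.3743 / (0.7·0.3743 + 0.25·0.6257) ≈ 0.6262
After a satellite scan='clear': P(storm) = 0.5·0.6262 / (0.5·0.6262 + 0.55·0.3738) ≈ 0.6036
After a barometric reading='steady': P(storm) = 0.3·0.6036 / (0.3·0.6036 + 0.75·0.3964) ≈ 0.3786
After a barometric reading='falling': P(storm) = 0.7·0.3786 / (0.7·0.3786 + 0.25·0.6214) ≈ 0.6304
After a barometric reading='falling': P(storm) = 0.7·0.6304 / (0.7·0.6304 + 0.25·0.3696) ≈ 0.8269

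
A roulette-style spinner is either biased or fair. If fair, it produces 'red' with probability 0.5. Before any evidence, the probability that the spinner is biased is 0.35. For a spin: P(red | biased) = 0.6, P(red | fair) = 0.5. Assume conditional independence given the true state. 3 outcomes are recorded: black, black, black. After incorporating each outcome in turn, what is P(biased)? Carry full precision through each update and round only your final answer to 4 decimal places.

0.2161

After 'black': P(biased) = 0.4·0.3500 / (0.4·0.3500 + 0.5·0.6500) ≈ 0.3011
After 'black': P(biased) = 0.4·0.3011 / (0.4·0.3011 + 0.5·0.6989) ≈ 0.2563
After 'black': P(biased) = 0.4·0.2563 / (0.4·0.2563 + 0.5·0.7437) ≈ 0.2161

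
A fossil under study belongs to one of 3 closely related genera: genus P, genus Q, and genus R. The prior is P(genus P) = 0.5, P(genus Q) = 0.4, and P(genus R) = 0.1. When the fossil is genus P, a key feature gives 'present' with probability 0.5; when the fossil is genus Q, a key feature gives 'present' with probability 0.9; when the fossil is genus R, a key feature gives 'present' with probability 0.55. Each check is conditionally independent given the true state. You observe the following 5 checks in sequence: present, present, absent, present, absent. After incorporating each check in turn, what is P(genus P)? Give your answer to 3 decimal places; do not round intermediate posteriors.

After 'present': normaliser = 0.5·0.5000 + 0.9·0.4000 + 0.55·0.1000; P(genus P) ≈ 0.3759, P(genus Q) ≈ 0.5414, P(genus R) ≈ 0.0827
After 'present': normaliser = 0.5·0.3759 + 0.9·0.5414 + 0.55·0.0827; P(genus P) ≈ 0.2608, P(genus Q) ≈ 0.6761, P(genus R) ≈ 0.0631
After 'absent': normaliser = 0.5·0.2608 + 0.1·0.6761 + 0.45·0.0631; P(genus P) ≈ 0.5760, P(genus Q) ≈ 0.2986, P(genus R) ≈ 0.1254
After 'present': normaliser = 0.5·0.5760 + 0.9·0.2986 + 0.55·0.1254; P(genus P) ≈ 0.4603, P(genus Q) ≈ 0.4295, P(genus R) ≈ 0.1103
After 'absent': normaliser = 0.5·0.4603 + 0.1·0.4295 + 0.45·0.1103; P(genus P) ≈ 0.7131, P(genus Q) ≈ 0.1331, P(genus R) ≈ 0.1538

0.713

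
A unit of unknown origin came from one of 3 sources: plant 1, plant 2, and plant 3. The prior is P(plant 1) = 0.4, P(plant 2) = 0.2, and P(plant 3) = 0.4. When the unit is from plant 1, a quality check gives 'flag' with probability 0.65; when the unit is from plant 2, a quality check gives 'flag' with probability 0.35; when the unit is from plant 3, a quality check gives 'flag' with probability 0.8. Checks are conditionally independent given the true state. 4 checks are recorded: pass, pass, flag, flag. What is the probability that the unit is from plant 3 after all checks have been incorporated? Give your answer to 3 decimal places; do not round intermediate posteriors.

After 'pass': normaliser = 0.35·0.4000 + 0.65·0.2000 + 0.2·0.4000; P(plant 1) ≈ 0.4000, P(plant 2) ≈ 0.3714, P(plant 3) ≈ 0.2286
After 'pass': normaliser = 0.35·0.4000 + 0.65·0.3714 + 0.2·0.2286; P(plant 1) ≈ 0.3278, P(plant 2) ≈ 0.5652, P(plant 3) ≈ 0.1070
After 'flag': normaliser = 0.65·0.3278 + 0.35·0.5652 + 0.8·0.1070; P(plant 1) ≈ 0.4291, P(plant 2) ≈ 0.3985, P(plant 3) ≈ 0.1724
After 'flag': normaliser = 0.65·0.4291 + 0.35·0.3985 + 0.8·0.1724; P(plant 1) ≈ 0.5013, P(plant 2) ≈ 0.2507, P(plant 3) ≈ 0.2480

0.248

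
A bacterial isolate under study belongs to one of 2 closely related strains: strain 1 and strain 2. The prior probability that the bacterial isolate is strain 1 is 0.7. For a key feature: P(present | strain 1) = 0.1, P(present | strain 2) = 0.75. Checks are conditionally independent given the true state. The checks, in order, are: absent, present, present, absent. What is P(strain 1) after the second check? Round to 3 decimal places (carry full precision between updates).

Each posterior becomes the prior for the next update.
After 'absent': P(strain 1) = 0.9·0.7000 / (0.9·0.7000 + 0.25·0.3000) ≈ 0.8936
After 'present': P(strain 1) = 0.1·0.8936 / (0.1·0.8936 + 0.75·0.1064) ≈ 0.5283

0.528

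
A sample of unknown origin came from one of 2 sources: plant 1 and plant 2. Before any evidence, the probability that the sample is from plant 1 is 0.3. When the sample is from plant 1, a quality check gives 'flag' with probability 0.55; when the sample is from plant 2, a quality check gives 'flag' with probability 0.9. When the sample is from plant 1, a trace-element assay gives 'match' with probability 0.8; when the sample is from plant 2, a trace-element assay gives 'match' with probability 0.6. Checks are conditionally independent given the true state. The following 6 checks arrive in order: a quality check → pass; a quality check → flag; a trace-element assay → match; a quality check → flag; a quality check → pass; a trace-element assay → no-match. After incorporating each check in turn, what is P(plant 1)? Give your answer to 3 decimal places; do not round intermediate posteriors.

After a quality check='pass': P(plant 1) = 0.45·0.3000 / (0.45·0.3000 + 0.1·0.7000) ≈ 0.6585
After a quality check='flag': P(plant 1) = 0.55·0.6585 / (0.55·0.6585 + 0.9·0.3415) ≈ 0.5410
After a trace-element assay='match': P(plant 1) = 0.8·0.5410 / (0.8·0.5410 + 0.6·0.4590) ≈ 0.6111
After a quality check='flag': P(plant 1) = 0.55·0.6111 / (0.55·0.6111 + 0.9·0.3889) ≈ 0.4899
After a quality check='pass': P(plant 1) = 0.45·0.4899 / (0.45·0.4899 + 0.1·0.5101) ≈ 0.8121
After a trace-element assay='no-match': P(plant 1) = 0.2·0.8121 / (0.2·0.8121 + 0.4·0.1879) ≈ 0.6836

0.684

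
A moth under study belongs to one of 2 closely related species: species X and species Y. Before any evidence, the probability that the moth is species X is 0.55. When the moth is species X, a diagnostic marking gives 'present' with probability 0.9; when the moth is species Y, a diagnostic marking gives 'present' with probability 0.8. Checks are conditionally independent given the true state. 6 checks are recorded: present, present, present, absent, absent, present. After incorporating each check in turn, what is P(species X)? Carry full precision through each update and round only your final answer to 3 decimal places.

0.329

After 'present': P(species X) = 0.9·0.5500 / (0.9·0.5500 + 0.8·0.4500) ≈ 0.5789
After 'present': P(species X) = 0.9·0.5789 / (0.9·0.5789 + 0.8·0.4211) ≈ 0.6074
After 'present': P(species X) = 0.9·0.6074 / (0.9·0.6074 + 0.8·0.3926) ≈ 0.6351
After 'absent': P(species X) = 0.1·0.6351 / (0.1·0.6351 + 0.2·0.3649) ≈ 0.4653
After 'absent': P(species X) = 0.1·0.4653 / (0.1·0.4653 + 0.2·0.5347) ≈ 0.3032
After 'present': P(species X) = 0.9·0.3032 / (0.9·0.3032 + 0.8·0.6968) ≈ 0.3286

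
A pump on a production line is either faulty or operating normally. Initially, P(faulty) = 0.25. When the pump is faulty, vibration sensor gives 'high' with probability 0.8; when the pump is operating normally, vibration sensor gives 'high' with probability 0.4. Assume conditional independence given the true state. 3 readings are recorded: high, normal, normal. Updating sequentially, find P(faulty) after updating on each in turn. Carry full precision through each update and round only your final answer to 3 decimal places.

After 'high': P(faulty) = 0.8·0.2500 / (0.8·0.2500 + 0.4·0.7500) ≈ 0.4000
After 'normal': P(faulty) = 0.2·0.4000 / (0.2·0.4000 + 0.6·0.6000) ≈ 0.1818
After 'normal': P(faulty) = 0.2·0.1818 / (0.2·0.1818 + 0.6·0.8182) ≈ 0.0690

0.069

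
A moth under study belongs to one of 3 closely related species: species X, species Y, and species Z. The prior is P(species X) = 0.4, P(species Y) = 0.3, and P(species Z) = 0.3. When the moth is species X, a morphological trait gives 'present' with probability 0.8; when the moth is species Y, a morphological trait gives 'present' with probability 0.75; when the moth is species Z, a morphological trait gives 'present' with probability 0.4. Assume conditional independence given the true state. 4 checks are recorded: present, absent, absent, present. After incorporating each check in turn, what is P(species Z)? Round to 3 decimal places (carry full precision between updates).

0.454

After 'present': normaliser = 0.8·0.4000 + 0.75·0.3000 + 0.4·0.3000; P(species X) ≈ 0.4812, P(species Y) ≈ 0.3383, P(species Z) ≈ 0.1805
After 'absent': normaliser = 0.2·0.4812 + 0.25·0.3383 + 0.6·0.1805; P(species X) ≈ 0.3329, P(species Y) ≈ 0.2926, P(species Z) ≈ 0.3745
After 'absent': normaliser = 0.2·0.3329 + 0.25·0.2926 + 0.6·0.3745; P(species X) ≈ 0.1827, P(species Y) ≈ 0.2007, P(species Z) ≈ 0.6166
After 'present': normaliser = 0.8·0.1827 + 0.75·0.2007 + 0.4·0.6166; P(species X) ≈ 0.2690, P(species Y) ≈ 0.2771, P(species Z) ≈ 0.4539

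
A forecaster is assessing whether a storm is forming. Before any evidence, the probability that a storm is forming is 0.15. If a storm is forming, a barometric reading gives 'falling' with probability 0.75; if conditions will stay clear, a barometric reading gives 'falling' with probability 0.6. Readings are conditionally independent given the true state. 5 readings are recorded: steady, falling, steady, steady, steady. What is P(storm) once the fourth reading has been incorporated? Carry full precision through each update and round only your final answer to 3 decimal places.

After 'steady': P(storm) = 0.25·0.1500 / (0.25·0.1500 + 0.4·0.8500) ≈ 0.0993
After 'falling': P(storm) = 0.75·0.0993 / (0.75·0.0993 + 0.6·0.9007) ≈ 0.1212
After 'steady': P(storm) = 0.25·0.1212 / (0.25·0.1212 + 0.4·0.8788) ≈ 0.0793
After 'steady': P(storm) = 0.25·0.0793 / (0.25·0.0793 + 0.4·0.9207) ≈ 0.0511

0.051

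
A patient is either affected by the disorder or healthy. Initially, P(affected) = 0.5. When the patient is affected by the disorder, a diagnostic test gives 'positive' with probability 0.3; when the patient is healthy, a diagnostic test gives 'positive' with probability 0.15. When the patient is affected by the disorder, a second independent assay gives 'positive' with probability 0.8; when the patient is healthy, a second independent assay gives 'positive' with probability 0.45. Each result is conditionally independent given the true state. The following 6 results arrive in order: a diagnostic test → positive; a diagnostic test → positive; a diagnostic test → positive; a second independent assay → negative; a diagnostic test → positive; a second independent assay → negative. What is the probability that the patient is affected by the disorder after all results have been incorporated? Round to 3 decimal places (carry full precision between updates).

After a diagnostic test='positive': P(affected) = 0.3·0.5000 / (0.3·0.5000 + 0.15·0.5000) ≈ 0.6667
After a diagnostic test='positive': P(affected) = 0.3·0.6667 / (0.3·0.6667 + 0.15·0.3333) ≈ 0.8000
After a diagnostic test='positive': P(affected) = 0.3·0.8000 / (0.3·0.8000 + 0.15·0.2000) ≈ 0.8889
After a second independent assay='negative': P(affected) = 0.2·0.8889 / (0.2·0.8889 + 0.55·0.1111) ≈ 0.7442
After a diagnostic test='positive': P(affected) = 0.3·0.7442 / (0.3·0.7442 + 0.15·0.2558) ≈ 0.8533
After a second independent assay='negative': P(affected) = 0.2·0.8533 / (0.2·0.8533 + 0.55·0.1467) ≈ 0.6790

0.679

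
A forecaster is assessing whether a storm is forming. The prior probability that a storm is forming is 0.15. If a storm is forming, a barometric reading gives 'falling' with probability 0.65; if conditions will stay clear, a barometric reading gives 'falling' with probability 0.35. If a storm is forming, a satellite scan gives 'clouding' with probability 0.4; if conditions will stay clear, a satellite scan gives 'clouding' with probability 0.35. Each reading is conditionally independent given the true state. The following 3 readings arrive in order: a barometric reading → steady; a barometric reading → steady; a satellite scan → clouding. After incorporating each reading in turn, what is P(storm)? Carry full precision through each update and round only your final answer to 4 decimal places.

0.0552

After a barometric reading='steady': P(storm) = 0.35·0.1500 / (0.35·0.1500 + 0.65·0.8500) ≈ 0.0868
After a barometric reading='steady': P(storm) = 0.35·0.0868 / (0.35·0.0868 + 0.65·0.9132) ≈ 0.0487
After a satellite scan='clouding': P(storm) = 0.4·0.0487 / (0.4·0.0487 + 0.35·0.9513) ≈ 0.0552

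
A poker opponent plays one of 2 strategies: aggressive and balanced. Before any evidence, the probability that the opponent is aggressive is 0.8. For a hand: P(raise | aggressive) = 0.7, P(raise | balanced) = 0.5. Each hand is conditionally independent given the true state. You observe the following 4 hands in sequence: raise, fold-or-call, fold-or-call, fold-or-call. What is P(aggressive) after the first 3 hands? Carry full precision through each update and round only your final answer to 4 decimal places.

After 'raise': P(aggressive) = 0.7·0.8000 / (0.7·0.8000 + 0.5·0.2000) ≈ 0.8485
After 'fold-or-call': P(aggressive) = 0.3·0.8485 / (0.3·0.8485 + 0.5·0.1515) ≈ 0.7706
After 'fold-or-call': P(aggressive) = 0.3·0.7706 / (0.3·0.7706 + 0.5·0.2294) ≈ 0.6684

0.6684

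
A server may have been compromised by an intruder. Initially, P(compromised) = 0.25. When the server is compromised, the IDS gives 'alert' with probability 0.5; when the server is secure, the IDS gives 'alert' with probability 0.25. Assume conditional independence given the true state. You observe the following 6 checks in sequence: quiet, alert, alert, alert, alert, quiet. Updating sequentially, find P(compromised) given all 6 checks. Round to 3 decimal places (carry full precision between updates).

0.703

After 'quiet': P(compromised) = 0.5·0.2500 / (0.5·0.2500 + 0.75·0.7500) ≈ 0.1818
After 'alert': P(compromised) = 0.5·0.1818 / (0.5·0.1818 + 0.25·0.8182) ≈ 0.3077
After 'alert': P(compromised) = 0.5·0.3077 / (0.5·0.3077 + 0.25·0.6923) ≈ 0.4706
After 'alert': P(compromised) = 0.5·0.4706 / (0.5·0.4706 + 0.25·0.5294) ≈ 0.6400
After 'alert': P(compromised) = 0.5·0.6400 / (0.5·0.6400 + 0.25·0.3600) ≈ 0.7805
After 'quiet': P(compromised) = 0.5·0.7805 / (0.5·0.7805 + 0.75·0.2195) ≈ 0.7033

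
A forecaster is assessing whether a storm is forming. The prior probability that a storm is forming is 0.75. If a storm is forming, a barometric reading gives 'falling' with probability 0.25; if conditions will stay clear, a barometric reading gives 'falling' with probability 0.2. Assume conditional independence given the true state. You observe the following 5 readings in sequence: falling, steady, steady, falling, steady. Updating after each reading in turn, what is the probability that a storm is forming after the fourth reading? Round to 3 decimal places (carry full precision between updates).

0.805

Each posterior becomes the prior for the next update.
After 'falling': P(storm) = 0.25·0.7500 / (0.25·0.7500 + 0.2·0.2500) ≈ 0.7895
After 'steady': P(storm) = 0.75·0.7895 / (0.75·0.7895 + 0.8·0.2105) ≈ 0.7785
After 'steady': P(storm) = 0.75·0.7785 / (0.75·0.7785 + 0.8·0.2215) ≈ 0.7672
After 'falling': P(storm) = 0.25·0.7672 / (0.25·0.7672 + 0.2·0.2328) ≈ 0.8047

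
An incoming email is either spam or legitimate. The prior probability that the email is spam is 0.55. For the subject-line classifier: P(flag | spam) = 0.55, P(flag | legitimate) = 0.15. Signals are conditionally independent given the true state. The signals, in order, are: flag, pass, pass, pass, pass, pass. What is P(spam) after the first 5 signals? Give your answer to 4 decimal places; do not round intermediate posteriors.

After 'flag': P(spam) = 0.55·0.5500 / (0.55·0.5500 + 0.15·0.4500) ≈ 0.8176
After 'pass': P(spam) = 0.45·0.8176 / (0.45·0.8176 + 0.85·0.1824) ≈ 0.7035
After 'pass': P(spam) = 0.45·0.7035 / (0.45·0.7035 + 0.85·0.2965) ≈ 0.5567
After 'pass': P(spam) = 0.45·0.5567 / (0.45·0.5567 + 0.85·0.4433) ≈ 0.3994
After 'pass': P(spam) = 0.45·0.3994 / (0.45·0.3994 + 0.85·0.6006) ≈ 0.2604

0.2604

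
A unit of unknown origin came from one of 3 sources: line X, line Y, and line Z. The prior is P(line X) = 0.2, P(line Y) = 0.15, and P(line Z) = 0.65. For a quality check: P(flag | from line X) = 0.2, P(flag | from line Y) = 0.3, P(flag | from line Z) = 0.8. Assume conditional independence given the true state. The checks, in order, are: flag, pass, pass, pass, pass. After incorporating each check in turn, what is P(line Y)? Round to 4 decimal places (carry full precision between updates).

0.3856

Each posterior becomes the prior for the next update.
After 'flag': normaliser = 0.2·0.2000 + 0.3·0.1500 + 0.8·0.6500; P(line X) ≈ 0.0661, P(line Y) ≈ 0.0744, P(line Z) ≈ 0.8595
After 'pass': normaliser = 0.8·0.0661 + 0.7·0.0744 + 0.2·0.8595; P(line X) ≈ 0.1910, P(line Y) ≈ 0.1881, P(line Z) ≈ 0.6209
After 'pass': normaliser = 0.8·0.1910 + 0.7·0.1881 + 0.2·0.6209; P(line X) ≈ 0.3740, P(line Y) ≈ 0.3221, P(line Z) ≈ 0.3039
After 'pass': normaliser = 0.8·0.3740 + 0.7·0.3221 + 0.2·0.3039; P(line X) ≈ 0.5110, P(line Y) ≈ 0.3852, P(line Z) ≈ 0.1038
After 'pass': normaliser = 0.8·0.5110 + 0.7·0.3852 + 0.2·0.1038; P(line X) ≈ 0.5847, P(line Y) ≈ 0.3856, P(line Z) ≈ 0.0297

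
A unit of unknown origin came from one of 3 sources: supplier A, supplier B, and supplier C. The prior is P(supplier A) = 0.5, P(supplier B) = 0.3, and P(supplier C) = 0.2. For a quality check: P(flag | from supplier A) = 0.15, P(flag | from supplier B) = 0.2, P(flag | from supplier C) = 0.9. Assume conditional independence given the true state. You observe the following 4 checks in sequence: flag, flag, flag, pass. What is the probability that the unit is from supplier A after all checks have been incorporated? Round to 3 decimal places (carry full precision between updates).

Each posterior becomes the prior for the next update.
After 'flag': normaliser = 0.15·0.5000 + 0.2·0.3000 + 0.9·0.2000; P(supplier A) ≈ 0.2381, P(supplier B) ≈ 0.1905, P(supplier C) ≈ 0.5714
After 'flag': normaliser = 0.15·0.2381 + 0.2·0.1905 + 0.9·0.5714; P(supplier A) ≈ 0.0607, P(supplier B) ≈ 0.0648, P(supplier C) ≈ 0.8745
After 'flag': normaliser = 0.15·0.0607 + 0.2·0.0648 + 0.9·0.8745; P(supplier A) ≈ 0.0113, P(supplier B) ≈ 0.0160, P(supplier C) ≈ 0.9727
After 'pass': normaliser = 0.85·0.0113 + 0.8·0.0160 + 0.1·0.9727; P(supplier A) ≈ 0.0800, P(supplier B) ≈ 0.1071, P(supplier C) ≈ 0.8130

0.080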